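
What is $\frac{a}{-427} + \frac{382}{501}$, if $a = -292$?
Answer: $\frac{309406}{213927} \approx 1.4463$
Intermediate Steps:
$\frac{a}{-427} + \frac{382}{501} = - \frac{292}{-427} + \frac{382}{501} = \left(-292\right) \left(- \frac{1}{427}\right) + 382 \cdot \frac{1}{501} = \frac{292}{427} + \frac{382}{501} = \frac{309406}{213927}$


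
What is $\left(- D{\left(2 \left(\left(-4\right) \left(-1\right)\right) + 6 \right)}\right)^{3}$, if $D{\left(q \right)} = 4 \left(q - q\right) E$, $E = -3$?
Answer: $0$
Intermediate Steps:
$D{\left(q \right)} = 0$ ($D{\left(q \right)} = 4 \left(q - q\right) \left(-3\right) = 4 \cdot 0 \left(-3\right) = 0 \left(-3\right) = 0$)
$\left(- D{\left(2 \left(\left(-4\right) \left(-1\right)\right) + 6 \right)}\right)^{3} = \left(\left(-1\right) 0\right)^{3} = 0^{3} = 0$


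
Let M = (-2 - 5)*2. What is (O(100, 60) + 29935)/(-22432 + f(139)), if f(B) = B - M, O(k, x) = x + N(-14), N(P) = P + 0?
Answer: -29981/22279 ≈ -1.3457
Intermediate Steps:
N(P) = P
M = -14 (M = -7*2 = -14)
O(k, x) = -14 + x (O(k, x) = x - 14 = -14 + x)
f(B) = 14 + B (f(B) = B - 1*(-14) = B + 14 = 14 + B)
(O(100, 60) + 29935)/(-22432 + f(139)) = ((-14 + 60) + 29935)/(-22432 + (14 + 139)) = (46 + 29935)/(-22432 + 153) = 29981/(-22279) = 29981*(-1/22279) = -29981/22279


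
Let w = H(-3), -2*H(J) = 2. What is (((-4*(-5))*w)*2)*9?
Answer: -360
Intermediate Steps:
H(J) = -1 (H(J) = -½*2 = -1)
w = -1
(((-4*(-5))*w)*2)*9 = ((-4*(-5)*(-1))*2)*9 = ((20*(-1))*2)*9 = -20*2*9 = -40*9 = -360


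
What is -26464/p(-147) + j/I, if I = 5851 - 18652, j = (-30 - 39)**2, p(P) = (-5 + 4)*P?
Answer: -113155177/627249 ≈ -180.40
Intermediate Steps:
p(P) = -P
j = 4761 (j = (-69)**2 = 4761)
I = -12801
-26464/p(-147) + j/I = -26464/((-1*(-147))) + 4761/(-12801) = -26464/147 + 4761*(-1/12801) = -26464*1/147 - 1587/4267 = -26464/147 - 1587/4267 = -113155177/627249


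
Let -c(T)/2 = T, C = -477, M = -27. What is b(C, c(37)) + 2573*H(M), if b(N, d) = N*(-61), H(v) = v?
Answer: -40374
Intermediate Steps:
c(T) = -2*T
b(N, d) = -61*N
b(C, c(37)) + 2573*H(M) = -61*(-477) + 2573*(-27) = 29097 - 69471 = -40374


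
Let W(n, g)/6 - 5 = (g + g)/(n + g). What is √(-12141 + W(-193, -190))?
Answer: 21*I*√4026479/383 ≈ 110.02*I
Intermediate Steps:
W(n, g) = 30 + 12*g/(g + n) (W(n, g) = 30 + 6*((g + g)/(n + g)) = 30 + 6*((2*g)/(g + n)) = 30 + 6*(2*g/(g + n)) = 30 + 12*g/(g + n))
√(-12141 + W(-193, -190)) = √(-12141 + 6*(5*(-193) + 7*(-190))/(-190 - 193)) = √(-12141 + 6*(-965 - 1330)/(-383)) = √(-12141 + 6*(-1/383)*(-2295)) = √(-12141 + 13770/383) = √(-4636233/383) = 21*I*√4026479/383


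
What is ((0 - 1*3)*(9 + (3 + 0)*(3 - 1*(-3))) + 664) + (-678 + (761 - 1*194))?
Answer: 472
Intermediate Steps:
((0 - 1*3)*(9 + (3 + 0)*(3 - 1*(-3))) + 664) + (-678 + (761 - 1*194)) = ((0 - 3)*(9 + 3*(3 + 3)) + 664) + (-678 + (761 - 194)) = (-3*(9 + 3*6) + 664) + (-678 + 567) = (-3*(9 + 18) + 664) - 111 = (-3*27 + 664) - 111 = (-81 + 664) - 111 = 583 - 111 = 472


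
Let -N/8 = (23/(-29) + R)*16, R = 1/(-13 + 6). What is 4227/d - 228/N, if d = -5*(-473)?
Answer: -17529/151360 ≈ -0.11581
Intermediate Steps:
R = -⅐ (R = 1/(-7) = -⅐ ≈ -0.14286)
d = 2365
N = 24320/203 (N = -8*(23/(-29) - ⅐)*16 = -8*(23*(-1/29) - ⅐)*16 = -8*(-23/29 - ⅐)*16 = -(-1520)*16/203 = -8*(-3040/203) = 24320/203 ≈ 119.80)
4227/d - 228/N = 4227/2365 - 228/24320/203 = 4227*(1/2365) - 228*203/24320 = 4227/2365 - 609/320 = -17529/151360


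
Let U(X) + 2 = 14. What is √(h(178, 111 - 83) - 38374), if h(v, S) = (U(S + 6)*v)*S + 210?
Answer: 2*√5411 ≈ 147.12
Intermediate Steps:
U(X) = 12 (U(X) = -2 + 14 = 12)
h(v, S) = 210 + 12*S*v (h(v, S) = (12*v)*S + 210 = 12*S*v + 210 = 210 + 12*S*v)
√(h(178, 111 - 83) - 38374) = √((210 + 12*(111 - 83)*178) - 38374) = √((210 + 12*28*178) - 38374) = √((210 + 59808) - 38374) = √(60018 - 38374) = √21644 = 2*√5411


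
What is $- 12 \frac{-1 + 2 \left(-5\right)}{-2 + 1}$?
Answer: $-132$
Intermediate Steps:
$- 12 \frac{-1 + 2 \left(-5\right)}{-2 + 1} = - 12 \frac{-1 - 10}{-1} = - 12 \left(\left(-11\right) \left(-1\right)\right) = \left(-12\right) 11 = -132$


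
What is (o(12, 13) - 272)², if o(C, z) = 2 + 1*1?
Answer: 72361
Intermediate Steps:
o(C, z) = 3 (o(C, z) = 2 + 1 = 3)
(o(12, 13) - 272)² = (3 - 272)² = (-269)² = 72361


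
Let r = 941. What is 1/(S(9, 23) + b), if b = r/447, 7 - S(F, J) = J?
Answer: -447/6211 ≈ -0.071969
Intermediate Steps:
S(F, J) = 7 - J
b = 941/447 ≈ 2.1051
1/(S(9, 23) + b) = 1/((7 - 1*23) + 941/447) = 1/((7 - 23) + 941/447) = 1/(-16 + 941/447) = 1/(-6211/447) = -447/6211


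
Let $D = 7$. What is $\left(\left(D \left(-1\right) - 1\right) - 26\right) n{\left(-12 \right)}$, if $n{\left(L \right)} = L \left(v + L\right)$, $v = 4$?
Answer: $-3264$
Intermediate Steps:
$n{\left(L \right)} = L \left(4 + L\right)$
$\left(\left(D \left(-1\right) - 1\right) - 26\right) n{\left(-12 \right)} = \left(\left(7 \left(-1\right) - 1\right) - 26\right) \left(- 12 \left(4 - 12\right)\right) = \left(\left(-7 - 1\right) - 26\right) \left(\left(-12\right) \left(-8\right)\right) = \left(-8 - 26\right) 96 = \left(-34\right) 96 = -3264$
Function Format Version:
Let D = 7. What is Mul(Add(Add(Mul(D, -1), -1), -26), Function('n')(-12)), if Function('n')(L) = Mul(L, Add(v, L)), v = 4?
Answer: -3264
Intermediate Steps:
Function('n')(L) = Mul(L, Add(4, L))
Mul(Add(Add(Mul(D, -1), -1), -26), Function('n')(-12)) = Mul(Add(Add(Mul(7, -1), -1), -26), Mul(-12, Add(4, -12))) = Mul(Add(Add(-7, -1), -26), Mul(-12, -8)) = Mul(Add(-8, -26), 96) = Mul(-34, 96) = -3264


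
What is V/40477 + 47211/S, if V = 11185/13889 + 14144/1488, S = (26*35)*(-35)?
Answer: -2467918443078169/1665220236238650 ≈ -1.4820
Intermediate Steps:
S = -31850 (S = 910*(-35) = -31850)
V = 13318081/1291677 (V = 11185*(1/13889) + 14144*(1/1488) = 11185/13889 + 884/93 = 13318081/1291677 ≈ 10.311)
V/40477 + 47211/S = (13318081/1291677)/40477 + 47211/(-31850) = (13318081/1291677)*(1/40477) + 47211*(-1/31850) = 13318081/52283209929 - 47211/31850 = -2467918443078169/1665220236238650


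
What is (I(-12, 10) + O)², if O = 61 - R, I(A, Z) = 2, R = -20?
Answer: 6889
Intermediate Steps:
O = 81 (O = 61 - 1*(-20) = 61 + 20 = 81)
(I(-12, 10) + O)² = (2 + 81)² = 83² = 6889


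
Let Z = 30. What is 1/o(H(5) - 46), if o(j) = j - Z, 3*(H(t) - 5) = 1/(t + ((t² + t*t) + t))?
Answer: -180/12779 ≈ -0.014086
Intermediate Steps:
H(t) = 5 + 1/(3*(2*t + 2*t²)) (H(t) = 5 + 1/(3*(t + ((t² + t*t) + t))) = 5 + 1/(3*(t + ((t² + t²) + t))) = 5 + 1/(3*(t + (2*t² + t))) = 5 + 1/(3*(t + (t + 2*t²))) = 5 + 1/(3*(2*t + 2*t²)))
o(j) = -30 + j (o(j) = j - 1*30 = j - 30 = -30 + j)
1/o(H(5) - 46) = 1/(-30 + ((⅙)*(1 + 30*5 + 30*5²)/(5*(1 + 5)) - 46)) = 1/(-30 + ((⅙)*(⅕)*(1 + 150 + 30*25)/6 - 46)) = 1/(-30 + ((⅙)*(⅕)*(⅙)*(1 + 150 + 750) - 46)) = 1/(-30 + ((⅙)*(⅕)*(⅙)*901 - 46)) = 1/(-30 + (901/180 - 46)) = 1/(-30 - 7379/180) = 1/(-12779/180) = -180/12779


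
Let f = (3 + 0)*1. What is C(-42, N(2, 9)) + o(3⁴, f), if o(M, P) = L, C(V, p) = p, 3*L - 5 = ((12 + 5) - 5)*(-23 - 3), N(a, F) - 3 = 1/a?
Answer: -593/6 ≈ -98.833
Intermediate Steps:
N(a, F) = 3 + 1/a
f = 3 (f = 3*1 = 3)
L = -307/3 (L = 5/3 + (((12 + 5) - 5)*(-23 - 3))/3 = 5/3 + ((17 - 5)*(-26))/3 = 5/3 + (12*(-26))/3 = 5/3 + (⅓)*(-312) = 5/3 - 104 = -307/3 ≈ -102.33)
o(M, P) = -307/3
C(-42, N(2, 9)) + o(3⁴, f) = (3 + 1/2) - 307/3 = (3 + ½) - 307/3 = 7/2 - 307/3 = -593/6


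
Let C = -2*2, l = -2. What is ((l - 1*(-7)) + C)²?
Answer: 1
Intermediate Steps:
C = -4
((l - 1*(-7)) + C)² = ((-2 - 1*(-7)) - 4)² = ((-2 + 7) - 4)² = (5 - 4)² = 1² = 1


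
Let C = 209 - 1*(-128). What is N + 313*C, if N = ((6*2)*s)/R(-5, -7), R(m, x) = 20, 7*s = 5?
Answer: 738370/7 ≈ 1.0548e+5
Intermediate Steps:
s = 5/7 (s = (⅐)*5 = 5/7 ≈ 0.71429)
N = 3/7 (N = ((6*2)*(5/7))/20 = (12*(5/7))*(1/20) = (60/7)*(1/20) = 3/7 ≈ 0.42857)
C = 337 (C = 209 + 128 = 337)
N + 313*C = 3/7 + 313*337 = 3/7 + 105481 = 738370/7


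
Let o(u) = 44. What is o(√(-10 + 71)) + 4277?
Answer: 4321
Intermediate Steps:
o(√(-10 + 71)) + 4277 = 44 + 4277 = 4321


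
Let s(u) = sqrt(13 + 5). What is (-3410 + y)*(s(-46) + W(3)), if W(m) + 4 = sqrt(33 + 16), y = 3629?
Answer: 657 + 657*sqrt(2) ≈ 1586.1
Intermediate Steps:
s(u) = 3*sqrt(2) (s(u) = sqrt(18) = 3*sqrt(2))
W(m) = 3 (W(m) = -4 + sqrt(33 + 16) = -4 + sqrt(49) = -4 + 7 = 3)
(-3410 + y)*(s(-46) + W(3)) = (-3410 + 3629)*(3*sqrt(2) + 3) = 219*(3 + 3*sqrt(2)) = 657 + 657*sqrt(2)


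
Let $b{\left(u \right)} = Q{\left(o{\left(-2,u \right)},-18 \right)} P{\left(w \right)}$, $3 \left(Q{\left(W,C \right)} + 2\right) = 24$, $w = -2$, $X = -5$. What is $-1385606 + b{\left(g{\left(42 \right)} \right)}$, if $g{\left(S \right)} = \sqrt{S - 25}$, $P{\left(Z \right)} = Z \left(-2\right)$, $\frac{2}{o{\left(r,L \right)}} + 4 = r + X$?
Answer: $-1385582$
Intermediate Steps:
$o{\left(r,L \right)} = \frac{2}{-9 + r}$ ($o{\left(r,L \right)} = \frac{2}{-4 + \left(r - 5\right)} = \frac{2}{-4 + \left(-5 + r\right)} = \frac{2}{-9 + r}$)
$Q{\left(W,C \right)} = 6$ ($Q{\left(W,C \right)} = -2 + \frac{1}{3} \cdot 24 = -2 + 8 = 6$)
$P{\left(Z \right)} = - 2 Z$
$g{\left(S \right)} = \sqrt{-25 + S}$
$b{\left(u \right)} = 24$ ($b{\left(u \right)} = 6 \left(\left(-2\right) \left(-2\right)\right) = 6 \cdot 4 = 24$)
$-1385606 + b{\left(g{\left(42 \right)} \right)} = -1385606 + 24 = -1385582$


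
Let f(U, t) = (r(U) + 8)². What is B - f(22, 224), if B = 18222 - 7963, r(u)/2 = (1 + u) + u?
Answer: 655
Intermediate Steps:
r(u) = 2 + 4*u (r(u) = 2*((1 + u) + u) = 2*(1 + 2*u) = 2 + 4*u)
B = 10259
f(U, t) = (10 + 4*U)² (f(U, t) = ((2 + 4*U) + 8)² = (10 + 4*U)²)
B - f(22, 224) = 10259 - 4*(5 + 2*22)² = 10259 - 4*(5 + 44)² = 10259 - 4*49² = 10259 - 4*2401 = 10259 - 1*9604 = 10259 - 9604 = 655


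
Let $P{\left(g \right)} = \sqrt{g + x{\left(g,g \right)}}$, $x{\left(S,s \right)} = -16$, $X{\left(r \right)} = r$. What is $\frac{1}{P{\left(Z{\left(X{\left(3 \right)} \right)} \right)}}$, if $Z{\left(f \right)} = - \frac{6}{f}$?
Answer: $- \frac{i \sqrt{2}}{6} \approx - 0.2357 i$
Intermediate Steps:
$P{\left(g \right)} = \sqrt{-16 + g}$ ($P{\left(g \right)} = \sqrt{g - 16} = \sqrt{-16 + g}$)
$\frac{1}{P{\left(Z{\left(X{\left(3 \right)} \right)} \right)}} = \frac{1}{\sqrt{-16 - \frac{6}{3}}} = \frac{1}{\sqrt{-16 - 2}} = \frac{1}{\sqrt{-18}} = \frac{1}{3 i \sqrt{2}} = - \frac{i \sqrt{2}}{6}$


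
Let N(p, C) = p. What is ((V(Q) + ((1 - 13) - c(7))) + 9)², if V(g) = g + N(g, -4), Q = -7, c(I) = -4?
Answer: 169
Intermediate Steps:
V(g) = 2*g (V(g) = g + g = 2*g)
((V(Q) + ((1 - 13) - c(7))) + 9)² = ((2*(-7) + ((1 - 13) - 1*(-4))) + 9)² = ((-14 + (-12 + 4)) + 9)² = ((-14 - 8) + 9)² = (-22 + 9)² = (-13)² = 169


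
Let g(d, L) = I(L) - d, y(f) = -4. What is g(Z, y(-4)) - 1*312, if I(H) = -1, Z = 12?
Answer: -325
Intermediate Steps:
g(d, L) = -1 - d
g(Z, y(-4)) - 1*312 = (-1 - 1*12) - 1*312 = (-1 - 12) - 312 = -13 - 312 = -325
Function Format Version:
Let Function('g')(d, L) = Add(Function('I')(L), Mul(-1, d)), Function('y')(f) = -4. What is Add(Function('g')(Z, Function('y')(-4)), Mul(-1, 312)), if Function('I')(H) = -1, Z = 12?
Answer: -325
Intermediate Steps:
Function('g')(d, L) = Add(-1, Mul(-1, d))
Add(Function('g')(Z, Function('y')(-4)), Mul(-1, 312)) = Add(Add(-1, Mul(-1, 12)), Mul(-1, 312)) = Add(Add(-1, -12), -312) = Add(-13, -312) = -325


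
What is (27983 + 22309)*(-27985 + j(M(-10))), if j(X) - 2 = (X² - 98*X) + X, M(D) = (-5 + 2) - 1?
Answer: -1387003068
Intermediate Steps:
M(D) = -4 (M(D) = -3 - 1 = -4)
j(X) = 2 + X² - 97*X (j(X) = 2 + ((X² - 98*X) + X) = 2 + (X² - 97*X) = 2 + X² - 97*X)
(27983 + 22309)*(-27985 + j(M(-10))) = (27983 + 22309)*(-27985 + (2 + (-4)² - 97*(-4))) = 50292*(-27985 + (2 + 16 + 388)) = 50292*(-27985 + 406) = 50292*(-27579) = -1387003068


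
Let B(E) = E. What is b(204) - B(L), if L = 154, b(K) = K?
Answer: 50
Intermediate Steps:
b(204) - B(L) = 204 - 1*154 = 204 - 154 = 50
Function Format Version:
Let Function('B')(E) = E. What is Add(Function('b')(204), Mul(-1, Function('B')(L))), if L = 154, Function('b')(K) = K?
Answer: 50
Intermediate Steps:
Add(Function('b')(204), Mul(-1, Function('B')(L))) = Add(204, Mul(-1, 154)) = Add(204, -154) = 50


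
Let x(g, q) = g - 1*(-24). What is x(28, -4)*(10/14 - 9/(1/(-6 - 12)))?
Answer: 59228/7 ≈ 8461.1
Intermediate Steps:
x(g, q) = 24 + g (x(g, q) = g + 24 = 24 + g)
x(28, -4)*(10/14 - 9/(1/(-6 - 12))) = (24 + 28)*(10/14 - 9/(1/(-6 - 12))) = 52*(10*(1/14) - 9/(1/(-18))) = 52*(5/7 - 9/(-1/18)) = 52*(5/7 - 9*(-18)) = 52*(5/7 + 162) = 52*(1139/7) = 59228/7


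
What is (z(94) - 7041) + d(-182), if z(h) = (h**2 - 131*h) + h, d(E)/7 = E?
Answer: -11699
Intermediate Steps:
d(E) = 7*E
z(h) = h**2 - 130*h
(z(94) - 7041) + d(-182) = (94*(-130 + 94) - 7041) + 7*(-182) = (94*(-36) - 7041) - 1274 = (-3384 - 7041) - 1274 = -10425 - 1274 = -11699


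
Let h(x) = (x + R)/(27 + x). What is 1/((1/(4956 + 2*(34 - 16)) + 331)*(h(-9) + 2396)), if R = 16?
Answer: 89856/71274246655 ≈ 1.2607e-6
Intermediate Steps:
h(x) = (16 + x)/(27 + x) (h(x) = (x + 16)/(27 + x) = (16 + x)/(27 + x))
1/((1/(4956 + 2*(34 - 16)) + 331)*(h(-9) + 2396)) = 1/((1/(4956 + 2*(34 - 16)) + 331)*((16 - 9)/(27 - 9) + 2396)) = 1/((1/(4956 + 2*18) + 331)*(7/18 + 2396)) = 1/((1/(4956 + 36) + 331)*((1/18)*7 + 2396)) = 1/((1/4992 + 331)*(7/18 + 2396)) = 1/((1/4992 + 331)*(43135/18)) = 1/((1652353/4992)*(43135/18)) = 1/(71274246655/89856) = 89856/71274246655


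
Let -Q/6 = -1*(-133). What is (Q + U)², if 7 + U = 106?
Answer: 488601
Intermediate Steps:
Q = -798 (Q = -(-6)*(-133) = -6*133 = -798)
U = 99 (U = -7 + 106 = 99)
(Q + U)² = (-798 + 99)² = (-699)² = 488601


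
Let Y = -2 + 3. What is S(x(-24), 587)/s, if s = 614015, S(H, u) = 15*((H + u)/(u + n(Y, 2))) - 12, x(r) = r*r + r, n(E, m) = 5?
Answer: 9981/363496880 ≈ 2.7458e-5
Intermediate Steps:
Y = 1
x(r) = r + r² (x(r) = r² + r = r + r²)
S(H, u) = -12 + 15*(H + u)/(5 + u) (S(H, u) = 15*((H + u)/(u + 5)) - 12 = 15*((H + u)/(5 + u)) - 12 = 15*(H + u)/(5 + u) - 12 = -12 + 15*(H + u)/(5 + u))
S(x(-24), 587)/s = (3*(-20 + 587 + 5*(-24*(1 - 24)))/(5 + 587))/614015 = (3*(-20 + 587 + 5*(-24*(-23)))/592)*(1/614015) = (3*(1/592)*(-20 + 587 + 5*552))*(1/614015) = (3*(1/592)*(-20 + 587 + 2760))*(1/614015) = (3*(1/592)*3327)*(1/614015) = (9981/592)*(1/614015) = 9981/363496880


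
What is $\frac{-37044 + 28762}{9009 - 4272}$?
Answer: $- \frac{8282}{4737} \approx -1.7484$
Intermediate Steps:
$\frac{-37044 + 28762}{9009 - 4272} = - \frac{8282}{4737}$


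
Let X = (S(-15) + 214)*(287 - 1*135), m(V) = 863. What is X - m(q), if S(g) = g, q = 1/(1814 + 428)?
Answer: 29385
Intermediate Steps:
q = 1/2242 ≈ 0.00044603
X = 30248 (X = (-15 + 214)*(287 - 1*135) = 199*(287 - 135) = 199*152 = 30248)
X - m(q) = 30248 - 1*863 = 30248 - 863 = 29385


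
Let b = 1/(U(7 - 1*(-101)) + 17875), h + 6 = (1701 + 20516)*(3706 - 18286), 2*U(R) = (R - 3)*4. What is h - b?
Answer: -5858163116611/18085 ≈ -3.2392e+8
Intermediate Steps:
U(R) = -6 + 2*R (U(R) = ((R - 3)*4)/2 = ((-3 + R)*4)/2 = (-12 + 4*R)/2 = -6 + 2*R)
h = -323923866 (h = -6 + (1701 + 20516)*(3706 - 18286) = -6 + 22217*(-14580) = -6 - 323923860 = -323923866)
b = 1/18085 (b = 1/((-6 + 2*(7 - 1*(-101))) + 17875) = 1/((-6 + 2*(7 + 101)) + 17875) = 1/((-6 + 2*108) + 17875) = 1/((-6 + 216) + 17875) = 1/(210 + 17875) = 1/18085 ≈ 5.5294e-5)
h - b = -323923866 - 1*1/18085 = -323923866 - 1/18085 = -5858163116611/18085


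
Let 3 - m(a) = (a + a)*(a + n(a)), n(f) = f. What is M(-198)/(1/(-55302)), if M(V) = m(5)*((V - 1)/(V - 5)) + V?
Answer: 3290303094/203 ≈ 1.6208e+7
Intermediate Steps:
m(a) = 3 - 4*a² (m(a) = 3 - (a + a)*(a + a) = 3 - 2*a*2*a = 3 - 4*a²)
M(V) = V - 97*(-1 + V)/(-5 + V) (M(V) = (3 - 4*5²)*((V - 1)/(V - 5)) + V = (3 - 4*25)*((-1 + V)/(-5 + V)) + V = (3 - 100)*((-1 + V)/(-5 + V)) + V = -97*(-1 + V)/(-5 + V) + V = V - 97*(-1 + V)/(-5 + V))
M(-198)/(1/(-55302)) = ((97 + (-198)² - 102*(-198))/(-5 - 198))/(1/(-55302)) = ((97 + 39204 + 20196)/(-203))/(-1/55302) = -1/203*59497*(-55302) = -59497/203*(-55302) = 3290303094/203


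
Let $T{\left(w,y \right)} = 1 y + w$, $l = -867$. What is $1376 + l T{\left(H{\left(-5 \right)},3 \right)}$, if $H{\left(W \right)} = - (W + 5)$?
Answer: $-1225$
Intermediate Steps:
$H{\left(W \right)} = -5 - W$ ($H{\left(W \right)} = - (5 + W) = -5 - W$)
$T{\left(w,y \right)} = w + y$ ($T{\left(w,y \right)} = y + w = w + y$)
$1376 + l T{\left(H{\left(-5 \right)},3 \right)} = 1376 - 867 \left(\left(-5 - -5\right) + 3\right) = 1376 - 867 \left(\left(-5 + 5\right) + 3\right) = 1376 - 867 \left(0 + 3\right) = 1376 - 2601 = -1225$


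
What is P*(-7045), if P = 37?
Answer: -260665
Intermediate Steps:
P*(-7045) = 37*(-7045) = -260665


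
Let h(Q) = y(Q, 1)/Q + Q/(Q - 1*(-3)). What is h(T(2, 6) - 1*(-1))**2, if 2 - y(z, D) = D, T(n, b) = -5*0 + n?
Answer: 25/36 ≈ 0.69444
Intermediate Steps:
T(n, b) = n (T(n, b) = 0 + n = n)
y(z, D) = 2 - D
h(Q) = 1/Q + Q/(3 + Q) (h(Q) = (2 - 1*1)/Q + Q/(Q - 1*(-3)) = (2 - 1)/Q + Q/(Q + 3) = 1/Q + Q/(3 + Q))
h(T(2, 6) - 1*(-1))**2 = ((3 + (2 - 1*(-1)) + (2 - 1*(-1))**2)/((2 - 1*(-1))*(3 + (2 - 1*(-1)))))**2 = ((3 + (2 + 1) + (2 + 1)**2)/((2 + 1)*(3 + (2 + 1))))**2 = ((3 + 3 + 3**2)/(3*(3 + 3)))**2 = ((1/3)*(3 + 3 + 9)/6)**2 = ((1/3)*(1/6)*15)**2 = (5/6)**2 = 25/36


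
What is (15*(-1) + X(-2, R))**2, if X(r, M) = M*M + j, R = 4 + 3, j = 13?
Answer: 2209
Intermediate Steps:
R = 7
X(r, M) = 13 + M**2 (X(r, M) = M*M + 13 = M**2 + 13 = 13 + M**2)
(15*(-1) + X(-2, R))**2 = (15*(-1) + (13 + 7**2))**2 = (-15 + (13 + 49))**2 = (-15 + 62)**2 = 47**2 = 2209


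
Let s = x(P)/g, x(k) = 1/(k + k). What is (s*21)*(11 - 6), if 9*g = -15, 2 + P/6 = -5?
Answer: ¾ ≈ 0.75000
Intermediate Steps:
P = -42 (P = -12 + 6*(-5) = -12 - 30 = -42)
g = -5/3 (g = (⅑)*(-15) = -5/3 ≈ -1.6667)
x(k) = 1/(2*k)
s = 1/140 (s = ((½)/(-42))/(-5/3) = ((½)*(-1/42))*(-⅗) = -1/84*(-⅗) = 1/140 ≈ 0.0071429)
(s*21)*(11 - 6) = ((1/140)*21)*(11 - 6) = (3/20)*5 = ¾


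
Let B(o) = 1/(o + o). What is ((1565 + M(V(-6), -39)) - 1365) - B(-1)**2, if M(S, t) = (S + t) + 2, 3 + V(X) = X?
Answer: 615/4 ≈ 153.75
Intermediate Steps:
V(X) = -3 + X
M(S, t) = 2 + S + t
B(o) = 1/(2*o)
((1565 + M(V(-6), -39)) - 1365) - B(-1)**2 = ((1565 + (2 + (-3 - 6) - 39)) - 1365) - ((1/2)/(-1))**2 = ((1565 + (2 - 9 - 39)) - 1365) - ((1/2)*(-1))**2 = ((1565 - 46) - 1365) - (-1/2)**2 = (1519 - 1365) - 1*1/4 = 154 - 1/4 = 615/4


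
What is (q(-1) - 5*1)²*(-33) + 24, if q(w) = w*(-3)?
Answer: -108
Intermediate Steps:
q(w) = -3*w
(q(-1) - 5*1)²*(-33) + 24 = (-3*(-1) - 5*1)²*(-33) + 24 = (3 - 5)²*(-33) + 24 = (-2)²*(-33) + 24 = 4*(-33) + 24 = -132 + 24 = -108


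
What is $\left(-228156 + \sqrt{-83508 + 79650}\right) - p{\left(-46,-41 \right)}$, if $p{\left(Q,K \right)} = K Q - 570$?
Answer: $-229472 + i \sqrt{3858} \approx -2.2947 \cdot 10^{5} + 62.113 i$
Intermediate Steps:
$p{\left(Q,K \right)} = -570 + K Q$
$\left(-228156 + \sqrt{-83508 + 79650}\right) - p{\left(-46,-41 \right)} = \left(-228156 + \sqrt{-83508 + 79650}\right) - \left(-570 - -1886\right) = \left(-228156 + \sqrt{-3858}\right) - \left(-570 + 1886\right) = \left(-228156 + i \sqrt{3858}\right) - 1316 = -229472 + i \sqrt{3858}$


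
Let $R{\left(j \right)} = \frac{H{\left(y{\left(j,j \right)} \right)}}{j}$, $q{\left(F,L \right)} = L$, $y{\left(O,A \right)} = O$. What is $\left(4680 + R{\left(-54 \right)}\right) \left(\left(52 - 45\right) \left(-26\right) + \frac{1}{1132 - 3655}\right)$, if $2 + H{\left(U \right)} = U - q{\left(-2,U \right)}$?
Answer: $- \frac{58023328507}{68121} \approx -8.5177 \cdot 10^{5}$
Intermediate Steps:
$H{\left(U \right)} = -2$ ($H{\left(U \right)} = -2 + \left(U - U\right) = -2 + 0 = -2$)
$R{\left(j \right)} = - \frac{2}{j}$
$\left(4680 + R{\left(-54 \right)}\right) \left(\left(52 - 45\right) \left(-26\right) + \frac{1}{1132 - 3655}\right) = \left(4680 - \frac{2}{-54}\right) \left(\left(52 - 45\right) \left(-26\right) + \frac{1}{1132 - 3655}\right) = \left(4680 - - \frac{1}{27}\right) \left(7 \left(-26\right) + \frac{1}{-2523}\right) = \left(4680 + \frac{1}{27}\right) \left(-182 - \frac{1}{2523}\right) = \frac{126361}{27} \left(- \frac{459187}{2523}\right) = - \frac{58023328507}{68121}$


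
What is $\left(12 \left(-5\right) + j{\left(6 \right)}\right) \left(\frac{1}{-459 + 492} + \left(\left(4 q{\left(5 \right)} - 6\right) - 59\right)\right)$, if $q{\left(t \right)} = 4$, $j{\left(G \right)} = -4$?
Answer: $\frac{103424}{33} \approx 3134.1$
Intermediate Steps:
$\left(12 \left(-5\right) + j{\left(6 \right)}\right) \left(\frac{1}{-459 + 492} + \left(\left(4 q{\left(5 \right)} - 6\right) - 59\right)\right) = \left(12 \left(-5\right) - 4\right) \left(\frac{1}{-459 + 492} + \left(\left(4 \cdot 4 - 6\right) - 59\right)\right) = \left(-60 - 4\right) \left(\frac{1}{33} + \left(\left(16 - 6\right) - 59\right)\right) = - 64 \left(\frac{1}{33} + \left(10 - 59\right)\right) = - 64 \left(\frac{1}{33} - 49\right) = \left(-64\right) \left(- \frac{1616}{33}\right) = \frac{103424}{33}$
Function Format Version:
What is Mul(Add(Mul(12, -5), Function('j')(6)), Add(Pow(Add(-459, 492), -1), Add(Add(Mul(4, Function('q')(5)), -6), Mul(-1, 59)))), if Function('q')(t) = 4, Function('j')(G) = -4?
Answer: Rational(103424, 33) ≈ 3134.1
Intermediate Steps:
Mul(Add(Mul(12, -5), Function('j')(6)), Add(Pow(Add(-459, 492), -1), Add(Add(Mul(4, Function('q')(5)), -6), Mul(-1, 59)))) = Mul(Add(Mul(12, -5), -4), Add(Pow(Add(-459, 492), -1), Add(Add(Mul(4, 4), -6), Mul(-1, 59)))) = Mul(Add(-60, -4), Add(Pow(33, -1), Add(Add(16, -6), -59))) = Mul(-64, Add(Rational(1, 33), Add(10, -59))) = Mul(-64, Add(Rational(1, 33), -49)) = Mul(-64, Rational(-1616, 33)) = Rational(103424, 33)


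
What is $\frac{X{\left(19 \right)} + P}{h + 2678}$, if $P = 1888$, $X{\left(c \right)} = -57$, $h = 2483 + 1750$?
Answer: $\frac{1831}{6911} \approx 0.26494$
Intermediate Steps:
$h = 4233$
$\frac{X{\left(19 \right)} + P}{h + 2678} = \frac{-57 + 1888}{4233 + 2678} = \frac{1831}{6911}$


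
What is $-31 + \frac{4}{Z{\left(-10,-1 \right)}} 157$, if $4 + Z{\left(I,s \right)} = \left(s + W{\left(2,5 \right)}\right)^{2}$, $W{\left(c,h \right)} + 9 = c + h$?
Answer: $\frac{473}{5} \approx 94.6$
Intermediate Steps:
$W{\left(c,h \right)} = -9 + c + h$ ($W{\left(c,h \right)} = -9 + \left(c + h\right) = -9 + c + h$)
$Z{\left(I,s \right)} = -4 + \left(-2 + s\right)^{2}$ ($Z{\left(I,s \right)} = -4 + \left(s + \left(-9 + 2 + 5\right)\right)^{2} = -4 + \left(s - 2\right)^{2} = -4 + \left(-2 + s\right)^{2}$)
$-31 + \frac{4}{Z{\left(-10,-1 \right)}} 157 = -31 + \frac{4}{\left(-1\right) \left(-4 - 1\right)} 157 = -31 + \frac{4}{\left(-1\right) \left(-5\right)} 157 = -31 + \frac{4}{5} \cdot 157 = -31 + \frac{628}{5} = \frac{473}{5}$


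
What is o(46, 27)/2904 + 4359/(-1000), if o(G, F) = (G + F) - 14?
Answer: -787471/181500 ≈ -4.3387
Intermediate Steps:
o(G, F) = -14 + F + G (o(G, F) = (F + G) - 14 = -14 + F + G)
o(46, 27)/2904 + 4359/(-1000) = (-14 + 27 + 46)/2904 + 4359/(-1000) = 59*(1/2904) + 4359*(-1/1000) = 59/2904 - 4359/1000 = -787471/181500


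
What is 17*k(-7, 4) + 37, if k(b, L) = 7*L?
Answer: 513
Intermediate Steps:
17*k(-7, 4) + 37 = 17*(7*4) + 37 = 17*28 + 37 = 476 + 37 = 513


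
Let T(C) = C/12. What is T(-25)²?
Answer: 625/144 ≈ 4.3403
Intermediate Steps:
T(C) = C/12 (T(C) = C*(1/12) = C/12)
T(-25)² = ((1/12)*(-25))² = (-25/12)² = 625/144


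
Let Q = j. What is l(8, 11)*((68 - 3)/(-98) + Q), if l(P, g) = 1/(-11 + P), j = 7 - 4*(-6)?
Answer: -991/98 ≈ -10.112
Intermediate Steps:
j = 31 (j = 7 + 24 = 31)
Q = 31
l(8, 11)*((68 - 3)/(-98) + Q) = ((68 - 3)/(-98) + 31)/(-11 + 8) = (65*(-1/98) + 31)/(-3) = -(-65/98 + 31)/3 = -1/3*2973/98 = -991/98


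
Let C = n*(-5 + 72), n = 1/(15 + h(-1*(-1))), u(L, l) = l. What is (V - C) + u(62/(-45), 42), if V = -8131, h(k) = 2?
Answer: -137580/17 ≈ -8092.9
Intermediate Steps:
n = 1/17 (n = 1/(15 + 2) = 1/17 ≈ 0.058824)
C = 67/17 (C = (-5 + 72)/17 = (1/17)*67 = 67/17 ≈ 3.9412)
(V - C) + u(62/(-45), 42) = (-8131 - 1*67/17) + 42 = (-8131 - 67/17) + 42 = -138294/17 + 42 = -137580/17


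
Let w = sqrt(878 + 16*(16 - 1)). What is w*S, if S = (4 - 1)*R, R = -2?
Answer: -6*sqrt(1118) ≈ -200.62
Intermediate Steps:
w = sqrt(1118) (w = sqrt(878 + 16*15) = sqrt(878 + 240) = sqrt(1118) ≈ 33.437)
S = -6 (S = (4 - 1)*(-2) = 3*(-2) = -6)
w*S = sqrt(1118)*(-6) = -6*sqrt(1118)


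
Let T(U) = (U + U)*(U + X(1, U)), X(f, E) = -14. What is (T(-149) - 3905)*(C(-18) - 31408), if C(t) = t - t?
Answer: -1402963952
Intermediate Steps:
C(t) = 0
T(U) = 2*U*(-14 + U) (T(U) = (U + U)*(U - 14) = (2*U)*(-14 + U) = 2*U*(-14 + U))
(T(-149) - 3905)*(C(-18) - 31408) = (2*(-149)*(-14 - 149) - 3905)*(0 - 31408) = (2*(-149)*(-163) - 3905)*(-31408) = (48574 - 3905)*(-31408) = 44669*(-31408) = -1402963952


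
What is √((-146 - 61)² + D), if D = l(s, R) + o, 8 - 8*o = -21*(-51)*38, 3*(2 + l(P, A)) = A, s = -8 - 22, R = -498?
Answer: √150379/2 ≈ 193.89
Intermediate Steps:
s = -30
l(P, A) = -2 + A/3
o = -20345/4 (o = 1 - (-21*(-51))*38/8 = 1 - 1071*38/8 = 1 - ⅛*40698 = 1 - 20349/4 = -20345/4 ≈ -5086.3)
D = -21017/4 (D = (-2 + (⅓)*(-498)) - 20345/4 = (-2 - 166) - 20345/4 = -168 - 20345/4 = -21017/4 ≈ -5254.3)
√((-146 - 61)² + D) = √((-146 - 61)² - 21017/4) = √((-207)² - 21017/4) = √(42849 - 21017/4) = √(150379/4) = √150379/2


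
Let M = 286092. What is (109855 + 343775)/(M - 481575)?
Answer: -151210/65161 ≈ -2.3206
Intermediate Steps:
(109855 + 343775)/(M - 481575) = (109855 + 343775)/(286092 - 481575) = 453630/(-195483) = 453630*(-1/195483) = -151210/65161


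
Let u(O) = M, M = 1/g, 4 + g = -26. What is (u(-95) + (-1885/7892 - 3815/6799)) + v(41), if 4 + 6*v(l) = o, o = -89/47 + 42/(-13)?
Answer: -89049697363/37828684140 ≈ -2.3540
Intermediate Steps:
o = -3131/611 (o = -89*1/47 + 42*(-1/13) = -89/47 - 42/13 = -3131/611 ≈ -5.1244)
v(l) = -5575/3666 (v(l) = -2/3 + (1/6)*(-3131/611) = -2/3 - 3131/3666 = -5575/3666)
g = -30 (g = -4 - 26 = -30)
M = -1/30 (M = 1/(-30) = -1/30 ≈ -0.033333)
u(O) = -1/30
(u(-95) + (-1885/7892 - 3815/6799)) + v(41) = (-1/30 + (-1885/7892 - 3815/6799)) - 5575/3666 = (-1/30 - 42924095/53657708) - 5575/3666 = -670690279/804865620 - 5575/3666 = -89049697363/37828684140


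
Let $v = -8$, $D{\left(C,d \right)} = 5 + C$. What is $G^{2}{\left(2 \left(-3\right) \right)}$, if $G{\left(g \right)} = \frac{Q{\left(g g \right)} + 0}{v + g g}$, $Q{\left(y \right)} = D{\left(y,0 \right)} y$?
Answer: $\frac{136161}{49} \approx 2778.8$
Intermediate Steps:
$Q{\left(y \right)} = y \left(5 + y\right)$ ($Q{\left(y \right)} = \left(5 + y\right) y = y \left(5 + y\right)$)
$G{\left(g \right)} = \frac{g^{2} \left(5 + g^{2}\right)}{-8 + g^{2}}$ ($G{\left(g \right)} = \frac{g g \left(5 + g g\right) + 0}{-8 + g g} = \frac{g^{2} \left(5 + g^{2}\right) + 0}{-8 + g^{2}} = \frac{g^{2} \left(5 + g^{2}\right)}{-8 + g^{2}}$)
$G^{2}{\left(2 \left(-3\right) \right)} = \left(\frac{\left(2 \left(-3\right)\right)^{2} \left(5 + \left(2 \left(-3\right)\right)^{2}\right)}{-8 + \left(2 \left(-3\right)\right)^{2}}\right)^{2} = \left(\frac{\left(-6\right)^{2} \left(5 + \left(-6\right)^{2}\right)}{-8 + \left(-6\right)^{2}}\right)^{2} = \left(\frac{36 \left(5 + 36\right)}{-8 + 36}\right)^{2} = \left(36 \cdot \frac{1}{28} \cdot 41\right)^{2} = \left(\frac{369}{7}\right)^{2} = \frac{136161}{49}$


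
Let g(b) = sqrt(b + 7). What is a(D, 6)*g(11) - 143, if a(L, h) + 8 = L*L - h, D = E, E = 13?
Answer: -143 + 465*sqrt(2) ≈ 514.61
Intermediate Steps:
g(b) = sqrt(7 + b)
D = 13
a(L, h) = -8 + L**2 - h (a(L, h) = -8 + (L*L - h) = -8 + (L**2 - h) = -8 + L**2 - h)
a(D, 6)*g(11) - 143 = (-8 + 13**2 - 1*6)*sqrt(7 + 11) - 143 = (-8 + 169 - 6)*sqrt(18) - 143 = 155*(3*sqrt(2)) - 143 = 465*sqrt(2) - 143 = -143 + 465*sqrt(2)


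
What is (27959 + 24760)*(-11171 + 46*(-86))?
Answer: -797480313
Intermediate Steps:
(27959 + 24760)*(-11171 + 46*(-86)) = 52719*(-11171 - 3956) = 52719*(-15127) = -797480313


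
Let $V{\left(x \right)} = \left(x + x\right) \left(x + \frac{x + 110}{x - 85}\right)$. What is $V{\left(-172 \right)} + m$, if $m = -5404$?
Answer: $\frac{13796020}{257} \approx 53681.0$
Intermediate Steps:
$V{\left(x \right)} = 2 x \left(x + \frac{110 + x}{-85 + x}\right)$
$V{\left(-172 \right)} + m = 2 \left(-172\right) \frac{1}{-85 - 172} \left(110 + \left(-172\right)^{2} - -14448\right) - 5404 = 2 \left(-172\right) \frac{1}{-257} \left(110 + 29584 + 14448\right) - 5404 = 2 \left(-172\right) \left(- \frac{1}{257}\right) 44142 - 5404 = \frac{15184848}{257} - 5404 = \frac{13796020}{257}$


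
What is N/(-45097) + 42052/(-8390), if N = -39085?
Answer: -784247947/189181915 ≈ -4.1455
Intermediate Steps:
N/(-45097) + 42052/(-8390) = -39085/(-45097) + 42052/(-8390) = -39085*(-1/45097) + 42052*(-1/8390) = 39085/45097 - 21026/4195 = -784247947/189181915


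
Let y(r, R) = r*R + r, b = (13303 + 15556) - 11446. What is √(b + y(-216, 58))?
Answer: √4669 ≈ 68.330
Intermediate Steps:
b = 17413 (b = 28859 - 11446 = 17413)
y(r, R) = r + R*r (y(r, R) = R*r + r = r + R*r)
√(b + y(-216, 58)) = √(17413 - 216*(1 + 58)) = √(17413 - 216*59) = √(17413 - 12744) = √4669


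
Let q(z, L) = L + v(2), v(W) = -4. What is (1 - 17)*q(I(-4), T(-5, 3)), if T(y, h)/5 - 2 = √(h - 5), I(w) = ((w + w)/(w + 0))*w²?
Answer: -96 - 80*I*√2 ≈ -96.0 - 113.14*I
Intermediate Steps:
I(w) = 2*w² (I(w) = ((2*w)/w)*w² = 2*w²)
T(y, h) = 10 + 5*√(-5 + h) (T(y, h) = 10 + 5*√(h - 5) = 10 + 5*√(-5 + h))
q(z, L) = -4 + L (q(z, L) = L - 4 = -4 + L)
(1 - 17)*q(I(-4), T(-5, 3)) = (1 - 17)*(-4 + (10 + 5*√(-5 + 3))) = -16*(-4 + (10 + 5*√(-2))) = -16*(-4 + (10 + 5*(I*√2))) = -16*(-4 + (10 + 5*I*√2)) = -16*(6 + 5*I*√2) = -96 - 80*I*√2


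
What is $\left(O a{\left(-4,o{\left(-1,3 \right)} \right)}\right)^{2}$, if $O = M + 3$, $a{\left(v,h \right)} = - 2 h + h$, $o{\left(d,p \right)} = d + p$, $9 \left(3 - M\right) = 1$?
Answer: $\frac{11236}{81} \approx 138.72$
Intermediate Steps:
$M = \frac{26}{9}$ ($M = 3 - \frac{1}{9} = \frac{26}{9} \approx 2.8889$)
$a{\left(v,h \right)} = - h$
$O = \frac{53}{9}$ ($O = \frac{26}{9} + 3 = \frac{53}{9} \approx 5.8889$)
$\left(O a{\left(-4,o{\left(-1,3 \right)} \right)}\right)^{2} = \left(\frac{53 \left(- (-1 + 3)\right)}{9}\right)^{2} = \left(\frac{53 \left(\left(-1\right) 2\right)}{9}\right)^{2} = \left(\frac{53}{9} \left(-2\right)\right)^{2} = \left(- \frac{106}{9}\right)^{2} = \frac{11236}{81}$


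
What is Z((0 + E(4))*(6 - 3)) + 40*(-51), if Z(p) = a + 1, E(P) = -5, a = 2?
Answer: -2037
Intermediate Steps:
Z(p) = 3 (Z(p) = 2 + 1 = 3)
Z((0 + E(4))*(6 - 3)) + 40*(-51) = 3 + 40*(-51) = 3 - 2040 = -2037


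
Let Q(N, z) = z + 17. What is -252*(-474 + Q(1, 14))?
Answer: 111636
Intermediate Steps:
Q(N, z) = 17 + z
-252*(-474 + Q(1, 14)) = -252*(-474 + (17 + 14)) = -252*(-474 + 31) = -252*(-443) = 111636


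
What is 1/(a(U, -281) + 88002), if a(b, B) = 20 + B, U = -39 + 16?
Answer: 1/87741 ≈ 1.1397e-5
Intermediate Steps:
U = -23
1/(a(U, -281) + 88002) = 1/((20 - 281) + 88002) = 1/(-261 + 88002) = 1/87741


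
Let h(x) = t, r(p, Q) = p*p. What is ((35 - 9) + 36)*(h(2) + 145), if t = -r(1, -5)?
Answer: 8928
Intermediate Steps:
r(p, Q) = p²
t = -1 (t = -1*1² = -1*1 = -1)
h(x) = -1
((35 - 9) + 36)*(h(2) + 145) = ((35 - 9) + 36)*(-1 + 145) = (26 + 36)*144 = 62*144 = 8928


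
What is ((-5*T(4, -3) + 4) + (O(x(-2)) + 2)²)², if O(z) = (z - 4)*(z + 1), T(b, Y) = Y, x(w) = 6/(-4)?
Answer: 442225/256 ≈ 1727.4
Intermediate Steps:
x(w) = -3/2 (x(w) = 6*(-¼) = -3/2)
O(z) = (1 + z)*(-4 + z) (O(z) = (-4 + z)*(1 + z) = (1 + z)*(-4 + z))
((-5*T(4, -3) + 4) + (O(x(-2)) + 2)²)² = ((-5*(-3) + 4) + ((-4 + (-3/2)² - 3*(-3/2)) + 2)²)² = ((15 + 4) + ((-4 + 9/4 + 9/2) + 2)²)² = (19 + (11/4 + 2)²)² = (19 + (19/4)²)² = (19 + 361/16)² = (665/16)² = 442225/256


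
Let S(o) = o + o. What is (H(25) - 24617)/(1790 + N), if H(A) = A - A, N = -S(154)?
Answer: -24617/1482 ≈ -16.611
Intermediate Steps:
S(o) = 2*o
N = -308 (N = -2*154 = -1*308 = -308)
H(A) = 0
(H(25) - 24617)/(1790 + N) = (0 - 24617)/(1790 - 308) = -24617/1482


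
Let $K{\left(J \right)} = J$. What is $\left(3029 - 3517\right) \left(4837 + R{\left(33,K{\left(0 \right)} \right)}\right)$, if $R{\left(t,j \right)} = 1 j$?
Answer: $-2360456$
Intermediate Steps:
$R{\left(t,j \right)} = j$
$\left(3029 - 3517\right) \left(4837 + R{\left(33,K{\left(0 \right)} \right)}\right) = \left(3029 - 3517\right) \left(4837 + 0\right) = \left(-488\right) 4837 = -2360456$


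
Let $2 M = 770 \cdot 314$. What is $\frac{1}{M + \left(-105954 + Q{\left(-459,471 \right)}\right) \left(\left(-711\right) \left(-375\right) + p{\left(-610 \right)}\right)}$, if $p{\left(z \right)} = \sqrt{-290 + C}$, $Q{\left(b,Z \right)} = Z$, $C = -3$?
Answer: $\frac{i}{7 \left(- 4017754855 i + 15069 \sqrt{293}\right)} \approx -3.5556 \cdot 10^{-11} + 2.2827 \cdot 10^{-15} i$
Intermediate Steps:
$M = 120890$ ($M = \frac{770 \cdot 314}{2} = \frac{1}{2} \cdot 241780 = 120890$)
$p{\left(z \right)} = i \sqrt{293}$ ($p{\left(z \right)} = \sqrt{-290 - 3} = \sqrt{-293} = i \sqrt{293}$)
$\frac{1}{M + \left(-105954 + Q{\left(-459,471 \right)}\right) \left(\left(-711\right) \left(-375\right) + p{\left(-610 \right)}\right)} = \frac{1}{120890 + \left(-105954 + 471\right) \left(\left(-711\right) \left(-375\right) + i \sqrt{293}\right)} = \frac{1}{120890 - 105483 \left(266625 + i \sqrt{293}\right)} = \frac{1}{120890 - \left(28124404875 + 105483 i \sqrt{293}\right)} = \frac{1}{-28124283985 - 105483 i \sqrt{293}}$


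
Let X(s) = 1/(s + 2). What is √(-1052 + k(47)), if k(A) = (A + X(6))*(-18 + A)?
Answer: √5034/4 ≈ 17.738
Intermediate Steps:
X(s) = 1/(2 + s)
k(A) = (-18 + A)*(⅛ + A) (k(A) = (A + 1/(2 + 6))*(-18 + A) = (A + 1/8)*(-18 + A) = (A + ⅛)*(-18 + A) = (⅛ + A)*(-18 + A) = (-18 + A)*(⅛ + A))
√(-1052 + k(47)) = √(-1052 + (-9/4 + 47² - 143/8*47)) = √(-1052 + (-9/4 + 2209 - 6721/8)) = √(-1052 + 10933/8) = √(2517/8) = √5034/4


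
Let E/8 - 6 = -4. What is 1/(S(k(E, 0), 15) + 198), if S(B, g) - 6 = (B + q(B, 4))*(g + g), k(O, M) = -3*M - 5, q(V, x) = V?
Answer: -1/96 ≈ -0.010417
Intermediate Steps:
E = 16 (E = 48 + 8*(-4) = 48 - 32 = 16)
k(O, M) = -5 - 3*M
S(B, g) = 6 + 4*B*g (S(B, g) = 6 + (B + B)*(g + g) = 6 + (2*B)*(2*g) = 6 + 4*B*g)
1/(S(k(E, 0), 15) + 198) = 1/((6 + 4*(-5 - 3*0)*15) + 198) = 1/((6 + 4*(-5 + 0)*15) + 198) = 1/((6 + 4*(-5)*15) + 198) = 1/((6 - 300) + 198) = 1/(-294 + 198) = 1/(-96) = -1/96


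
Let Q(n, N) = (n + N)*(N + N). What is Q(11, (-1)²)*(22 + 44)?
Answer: 1584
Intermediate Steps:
Q(n, N) = 2*N*(N + n) (Q(n, N) = (N + n)*(2*N) = 2*N*(N + n))
Q(11, (-1)²)*(22 + 44) = (2*(-1)²*((-1)² + 11))*(22 + 44) = (2*1*(1 + 11))*66 = (2*1*12)*66 = 24*66 = 1584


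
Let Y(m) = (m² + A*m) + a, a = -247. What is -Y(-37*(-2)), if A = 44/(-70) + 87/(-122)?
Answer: -10951942/2135 ≈ -5129.7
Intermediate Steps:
A = -5729/4270 (A = 44*(-1/70) + 87*(-1/122) = -22/35 - 87/122 = -5729/4270 ≈ -1.3417)
Y(m) = -247 + m² - 5729*m/4270 (Y(m) = (m² - 5729*m/4270) - 247 = -247 + m² - 5729*m/4270)
-Y(-37*(-2)) = -(-247 + (-37*(-2))² - (-211973)*(-2)/4270) = -(-247 + 74² - 5729/4270*74) = -(-247 + 5476 - 211973/2135) = -1*10951942/2135 = -10951942/2135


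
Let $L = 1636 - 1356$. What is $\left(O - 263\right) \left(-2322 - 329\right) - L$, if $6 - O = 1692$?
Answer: $5166519$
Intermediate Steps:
$O = -1686$ ($O = 6 - 1692 = -1686$)
$L = 280$
$\left(O - 263\right) \left(-2322 - 329\right) - L = \left(-1686 - 263\right) \left(-2322 - 329\right) - 280 = \left(-1949\right) \left(-2651\right) - 280 = 5166799 - 280 = 5166519$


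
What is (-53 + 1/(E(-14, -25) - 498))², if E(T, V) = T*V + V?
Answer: 84088900/29929 ≈ 2809.6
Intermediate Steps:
E(T, V) = V + T*V
(-53 + 1/(E(-14, -25) - 498))² = (-53 + 1/(-25*(1 - 14) - 498))² = (-53 + 1/(-25*(-13) - 498))² = (-53 + 1/(325 - 498))² = (-53 + 1/(-173))² = (-53 - 1/173)² = (-9170/173)² = 84088900/29929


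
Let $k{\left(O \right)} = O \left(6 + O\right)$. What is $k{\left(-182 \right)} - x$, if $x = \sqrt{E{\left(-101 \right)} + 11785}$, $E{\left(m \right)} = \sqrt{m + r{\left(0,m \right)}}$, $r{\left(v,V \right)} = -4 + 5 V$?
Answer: $32032 - \sqrt{11785 + i \sqrt{610}} \approx 31923.0 - 0.11375 i$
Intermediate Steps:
$E{\left(m \right)} = \sqrt{-4 + 6 m}$ ($E{\left(m \right)} = \sqrt{m + \left(-4 + 5 m\right)} = \sqrt{-4 + 6 m}$)
$x = \sqrt{11785 + i \sqrt{610}}$ ($x = \sqrt{\sqrt{-4 + 6 \left(-101\right)} + 11785} = \sqrt{\sqrt{-4 - 606} + 11785} = \sqrt{\sqrt{-610} + 11785} = \sqrt{i \sqrt{610} + 11785} = \sqrt{11785 + i \sqrt{610}} \approx 108.56 + 0.114 i$)
$k{\left(-182 \right)} - x = - 182 \left(6 - 182\right) - \sqrt{11785 + i \sqrt{610}} = \left(-182\right) \left(-176\right) - \sqrt{11785 + i \sqrt{610}} = 32032 - \sqrt{11785 + i \sqrt{610}}$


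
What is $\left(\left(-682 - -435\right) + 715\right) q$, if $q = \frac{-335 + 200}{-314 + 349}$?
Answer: $- \frac{12636}{7} \approx -1805.1$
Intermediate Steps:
$q = - \frac{27}{7}$ ($q = - \frac{135}{35} = \left(-135\right) \frac{1}{35} = - \frac{27}{7} \approx -3.8571$)
$\left(\left(-682 - -435\right) + 715\right) q = \left(\left(-682 - -435\right) + 715\right) \left(- \frac{27}{7}\right) = \left(\left(-682 + 435\right) + 715\right) \left(- \frac{27}{7}\right) = \left(-247 + 715\right) \left(- \frac{27}{7}\right) = 468 \left(- \frac{27}{7}\right) = - \frac{12636}{7}$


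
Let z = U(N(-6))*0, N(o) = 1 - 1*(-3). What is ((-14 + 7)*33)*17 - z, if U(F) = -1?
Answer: -3927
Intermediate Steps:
N(o) = 4 (N(o) = 1 + 3 = 4)
z = 0 (z = -1*0 = 0)
((-14 + 7)*33)*17 - z = ((-14 + 7)*33)*17 - 1*0 = -7*33*17 + 0 = -231*17 + 0 = -3927 + 0 = -3927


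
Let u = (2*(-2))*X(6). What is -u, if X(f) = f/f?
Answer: 4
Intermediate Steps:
X(f) = 1
u = -4 (u = (2*(-2))*1 = -4*1 = -4)
-u = -1*(-4) = 4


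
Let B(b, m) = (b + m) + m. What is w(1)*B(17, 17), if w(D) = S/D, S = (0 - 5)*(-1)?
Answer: 255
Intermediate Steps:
B(b, m) = b + 2*m
S = 5 (S = -5*(-1) = 5)
w(D) = 5/D
w(1)*B(17, 17) = (5/1)*(17 + 2*17) = (5*1)*(17 + 34) = 5*51 = 255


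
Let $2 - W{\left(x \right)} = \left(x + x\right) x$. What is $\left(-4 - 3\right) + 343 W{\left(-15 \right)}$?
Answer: $-153671$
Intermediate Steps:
$W{\left(x \right)} = 2 - 2 x^{2}$ ($W{\left(x \right)} = 2 - \left(x + x\right) x = 2 - 2 x x = 2 - 2 x^{2}$)
$\left(-4 - 3\right) + 343 W{\left(-15 \right)} = \left(-4 - 3\right) + 343 \left(2 - 2 \left(-15\right)^{2}\right) = \left(-4 - 3\right) + 343 \left(2 - 450\right) = -7 + 343 \left(2 - 450\right) = -7 + 343 \left(-448\right) = -7 - 153664 = -153671$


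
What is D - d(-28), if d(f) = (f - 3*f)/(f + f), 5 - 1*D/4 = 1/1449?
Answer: 30425/1449 ≈ 20.997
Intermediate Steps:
D = 28976/1449 (D = 20 - 4/1449 = 28976/1449 ≈ 19.997)
d(f) = -1 (d(f) = (-2*f)/((2*f)) = (-2*f)*(1/(2*f)) = -1)
D - d(-28) = 28976/1449 - 1*(-1) = 28976/1449 + 1 = 30425/1449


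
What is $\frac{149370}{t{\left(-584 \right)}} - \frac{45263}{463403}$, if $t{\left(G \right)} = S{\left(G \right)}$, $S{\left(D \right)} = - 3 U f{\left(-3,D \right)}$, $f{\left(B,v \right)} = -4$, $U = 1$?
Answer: $\frac{11536327159}{926806} \approx 12447.0$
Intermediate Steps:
$S{\left(D \right)} = 12$ ($S{\left(D \right)} = \left(-3\right) 1 \left(-4\right) = \left(-3\right) \left(-4\right) = 12$)
$t{\left(G \right)} = 12$
$\frac{149370}{t{\left(-584 \right)}} - \frac{45263}{463403} = \frac{149370}{12} - \frac{45263}{463403} = 149370 \cdot \frac{1}{12} - \frac{45263}{463403} = \frac{24895}{2} - \frac{45263}{463403} = \frac{11536327159}{926806}$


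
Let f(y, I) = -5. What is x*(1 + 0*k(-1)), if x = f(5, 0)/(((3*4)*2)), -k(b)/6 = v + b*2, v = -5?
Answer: -5/24 ≈ -0.20833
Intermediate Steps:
k(b) = 30 - 12*b (k(b) = -6*(-5 + b*2) = -6*(-5 + 2*b) = 30 - 12*b)
x = -5/24 (x = -5/((3*4)*2) = -5/(12*2) = -5/24 ≈ -0.20833)
x*(1 + 0*k(-1)) = -5*(1 + 0*(30 - 12*(-1)))/24 = -5*(1 + 0*(30 + 12))/24 = -5*(1 + 0*42)/24 = -5*(1 + 0)/24 = -5/24*1 = -5/24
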